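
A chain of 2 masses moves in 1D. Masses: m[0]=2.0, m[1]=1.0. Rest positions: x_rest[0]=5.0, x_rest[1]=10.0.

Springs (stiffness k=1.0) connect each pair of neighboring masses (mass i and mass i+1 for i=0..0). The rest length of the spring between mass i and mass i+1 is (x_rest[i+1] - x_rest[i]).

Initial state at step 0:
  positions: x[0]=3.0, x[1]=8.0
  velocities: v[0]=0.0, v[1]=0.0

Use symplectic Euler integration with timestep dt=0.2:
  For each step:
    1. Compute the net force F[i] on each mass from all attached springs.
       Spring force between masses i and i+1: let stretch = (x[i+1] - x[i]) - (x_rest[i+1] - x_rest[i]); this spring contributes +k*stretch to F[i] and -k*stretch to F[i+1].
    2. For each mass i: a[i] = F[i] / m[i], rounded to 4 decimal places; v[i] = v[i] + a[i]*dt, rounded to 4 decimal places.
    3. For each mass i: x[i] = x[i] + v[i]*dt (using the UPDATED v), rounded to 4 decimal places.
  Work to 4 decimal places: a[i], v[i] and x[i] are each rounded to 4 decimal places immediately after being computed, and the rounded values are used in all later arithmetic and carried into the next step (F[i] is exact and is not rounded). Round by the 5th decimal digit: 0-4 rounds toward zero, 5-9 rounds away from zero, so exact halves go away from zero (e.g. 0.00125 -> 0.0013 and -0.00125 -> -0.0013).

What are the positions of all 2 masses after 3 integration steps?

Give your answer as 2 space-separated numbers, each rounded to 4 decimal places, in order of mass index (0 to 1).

Answer: 3.0000 8.0000

Derivation:
Step 0: x=[3.0000 8.0000] v=[0.0000 0.0000]
Step 1: x=[3.0000 8.0000] v=[0.0000 0.0000]
Step 2: x=[3.0000 8.0000] v=[0.0000 0.0000]
Step 3: x=[3.0000 8.0000] v=[0.0000 0.0000]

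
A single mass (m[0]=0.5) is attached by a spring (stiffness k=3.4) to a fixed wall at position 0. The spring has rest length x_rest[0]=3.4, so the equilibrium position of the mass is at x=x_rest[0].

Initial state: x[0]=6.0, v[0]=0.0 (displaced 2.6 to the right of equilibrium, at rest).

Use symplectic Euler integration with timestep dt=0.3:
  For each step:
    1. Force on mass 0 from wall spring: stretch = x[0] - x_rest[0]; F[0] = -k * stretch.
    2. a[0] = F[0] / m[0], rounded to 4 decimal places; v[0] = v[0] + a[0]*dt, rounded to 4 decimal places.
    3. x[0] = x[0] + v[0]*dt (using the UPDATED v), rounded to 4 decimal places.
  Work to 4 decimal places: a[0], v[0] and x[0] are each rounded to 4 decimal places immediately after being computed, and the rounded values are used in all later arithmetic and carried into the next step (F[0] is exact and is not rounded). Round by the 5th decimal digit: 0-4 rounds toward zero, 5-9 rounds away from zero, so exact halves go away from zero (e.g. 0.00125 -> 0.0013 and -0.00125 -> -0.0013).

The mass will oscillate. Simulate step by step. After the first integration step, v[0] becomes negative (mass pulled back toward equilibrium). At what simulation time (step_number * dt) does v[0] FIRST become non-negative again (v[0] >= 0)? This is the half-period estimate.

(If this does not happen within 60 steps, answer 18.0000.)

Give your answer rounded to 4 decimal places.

Answer: 1.2000

Derivation:
Step 0: x=[6.0000] v=[0.0000]
Step 1: x=[4.4088] v=[-5.3040]
Step 2: x=[2.2002] v=[-7.3619]
Step 3: x=[0.7259] v=[-4.9143]
Step 4: x=[0.8882] v=[0.5409]
First v>=0 after going negative at step 4, time=1.2000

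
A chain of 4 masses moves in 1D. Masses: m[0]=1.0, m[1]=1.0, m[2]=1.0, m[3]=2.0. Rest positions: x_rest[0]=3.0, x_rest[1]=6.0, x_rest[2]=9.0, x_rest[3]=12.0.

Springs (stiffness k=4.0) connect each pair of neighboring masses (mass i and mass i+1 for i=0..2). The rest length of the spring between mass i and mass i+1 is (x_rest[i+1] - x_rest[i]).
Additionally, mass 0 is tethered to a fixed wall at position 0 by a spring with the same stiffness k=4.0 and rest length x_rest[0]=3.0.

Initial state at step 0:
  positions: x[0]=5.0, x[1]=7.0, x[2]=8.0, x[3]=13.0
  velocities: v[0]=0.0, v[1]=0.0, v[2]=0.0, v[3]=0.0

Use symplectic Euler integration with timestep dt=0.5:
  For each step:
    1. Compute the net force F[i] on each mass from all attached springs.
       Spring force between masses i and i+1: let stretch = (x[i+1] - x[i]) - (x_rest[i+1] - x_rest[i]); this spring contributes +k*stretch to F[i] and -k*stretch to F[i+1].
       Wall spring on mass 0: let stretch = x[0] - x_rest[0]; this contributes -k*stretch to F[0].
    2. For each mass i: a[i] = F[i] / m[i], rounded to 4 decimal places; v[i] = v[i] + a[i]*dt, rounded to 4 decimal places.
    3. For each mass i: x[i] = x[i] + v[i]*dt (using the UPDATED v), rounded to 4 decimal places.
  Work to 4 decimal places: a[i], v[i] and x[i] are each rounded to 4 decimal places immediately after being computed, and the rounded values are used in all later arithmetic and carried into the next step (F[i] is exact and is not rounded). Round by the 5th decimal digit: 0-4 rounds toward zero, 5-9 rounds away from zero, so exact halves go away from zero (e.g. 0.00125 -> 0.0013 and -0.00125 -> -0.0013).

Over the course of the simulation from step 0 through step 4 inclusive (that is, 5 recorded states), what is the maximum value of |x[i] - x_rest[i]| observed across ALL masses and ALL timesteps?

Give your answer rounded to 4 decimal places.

Answer: 3.0000

Derivation:
Step 0: x=[5.0000 7.0000 8.0000 13.0000] v=[0.0000 0.0000 0.0000 0.0000]
Step 1: x=[2.0000 6.0000 12.0000 12.0000] v=[-6.0000 -2.0000 8.0000 -2.0000]
Step 2: x=[1.0000 7.0000 10.0000 12.5000] v=[-2.0000 2.0000 -4.0000 1.0000]
Step 3: x=[5.0000 5.0000 7.5000 13.2500] v=[8.0000 -4.0000 -5.0000 1.5000]
Step 4: x=[4.0000 5.5000 8.2500 12.6250] v=[-2.0000 1.0000 1.5000 -1.2500]
Max displacement = 3.0000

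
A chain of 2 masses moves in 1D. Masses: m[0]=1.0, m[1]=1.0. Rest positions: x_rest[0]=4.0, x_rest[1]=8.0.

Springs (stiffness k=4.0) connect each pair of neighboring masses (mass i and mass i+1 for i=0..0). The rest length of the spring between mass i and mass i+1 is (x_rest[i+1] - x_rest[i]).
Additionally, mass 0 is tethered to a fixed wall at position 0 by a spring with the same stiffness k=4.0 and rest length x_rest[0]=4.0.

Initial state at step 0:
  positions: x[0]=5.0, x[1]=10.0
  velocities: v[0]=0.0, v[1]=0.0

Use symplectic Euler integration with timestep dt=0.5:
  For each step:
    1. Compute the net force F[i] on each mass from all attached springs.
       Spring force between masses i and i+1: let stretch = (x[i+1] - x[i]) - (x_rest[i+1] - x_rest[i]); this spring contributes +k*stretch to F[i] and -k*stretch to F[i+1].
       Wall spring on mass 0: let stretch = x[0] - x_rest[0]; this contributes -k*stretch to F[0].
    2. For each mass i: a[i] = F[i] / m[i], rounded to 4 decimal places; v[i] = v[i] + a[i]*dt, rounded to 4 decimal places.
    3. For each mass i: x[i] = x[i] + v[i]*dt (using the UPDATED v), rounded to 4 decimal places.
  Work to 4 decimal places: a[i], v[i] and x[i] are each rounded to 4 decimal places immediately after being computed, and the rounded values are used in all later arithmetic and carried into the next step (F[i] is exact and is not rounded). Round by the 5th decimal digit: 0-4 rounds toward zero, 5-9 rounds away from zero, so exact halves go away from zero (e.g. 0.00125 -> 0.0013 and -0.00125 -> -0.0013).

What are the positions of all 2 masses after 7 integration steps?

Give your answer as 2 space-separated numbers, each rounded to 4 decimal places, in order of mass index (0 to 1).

Step 0: x=[5.0000 10.0000] v=[0.0000 0.0000]
Step 1: x=[5.0000 9.0000] v=[0.0000 -2.0000]
Step 2: x=[4.0000 8.0000] v=[-2.0000 -2.0000]
Step 3: x=[3.0000 7.0000] v=[-2.0000 -2.0000]
Step 4: x=[3.0000 6.0000] v=[0.0000 -2.0000]
Step 5: x=[3.0000 6.0000] v=[0.0000 0.0000]
Step 6: x=[3.0000 7.0000] v=[0.0000 2.0000]
Step 7: x=[4.0000 8.0000] v=[2.0000 2.0000]

Answer: 4.0000 8.0000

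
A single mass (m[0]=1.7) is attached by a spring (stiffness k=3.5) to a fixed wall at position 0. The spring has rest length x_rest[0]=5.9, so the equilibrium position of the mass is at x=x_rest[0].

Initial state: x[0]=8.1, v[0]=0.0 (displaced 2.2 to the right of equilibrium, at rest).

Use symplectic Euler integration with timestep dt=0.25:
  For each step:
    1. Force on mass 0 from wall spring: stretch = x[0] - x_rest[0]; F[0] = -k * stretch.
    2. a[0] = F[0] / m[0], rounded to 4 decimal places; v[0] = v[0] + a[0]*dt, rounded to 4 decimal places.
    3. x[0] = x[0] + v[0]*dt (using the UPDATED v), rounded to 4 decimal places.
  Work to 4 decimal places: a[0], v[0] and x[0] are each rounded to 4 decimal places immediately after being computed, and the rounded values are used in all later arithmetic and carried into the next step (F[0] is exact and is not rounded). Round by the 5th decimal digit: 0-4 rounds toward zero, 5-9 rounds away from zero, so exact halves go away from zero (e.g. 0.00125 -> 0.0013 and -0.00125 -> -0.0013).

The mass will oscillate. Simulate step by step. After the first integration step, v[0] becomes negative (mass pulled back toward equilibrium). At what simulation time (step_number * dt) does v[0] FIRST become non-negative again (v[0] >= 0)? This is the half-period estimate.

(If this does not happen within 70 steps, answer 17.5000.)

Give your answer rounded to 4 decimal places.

Answer: 2.2500

Derivation:
Step 0: x=[8.1000] v=[0.0000]
Step 1: x=[7.8169] v=[-1.1324]
Step 2: x=[7.2871] v=[-2.1191]
Step 3: x=[6.5788] v=[-2.8331]
Step 4: x=[5.7832] v=[-3.1825]
Step 5: x=[5.0026] v=[-3.1224]
Step 6: x=[4.3375] v=[-2.6605]
Step 7: x=[3.8734] v=[-1.8563]
Step 8: x=[3.6701] v=[-0.8132]
Step 9: x=[3.7538] v=[0.3346]
First v>=0 after going negative at step 9, time=2.2500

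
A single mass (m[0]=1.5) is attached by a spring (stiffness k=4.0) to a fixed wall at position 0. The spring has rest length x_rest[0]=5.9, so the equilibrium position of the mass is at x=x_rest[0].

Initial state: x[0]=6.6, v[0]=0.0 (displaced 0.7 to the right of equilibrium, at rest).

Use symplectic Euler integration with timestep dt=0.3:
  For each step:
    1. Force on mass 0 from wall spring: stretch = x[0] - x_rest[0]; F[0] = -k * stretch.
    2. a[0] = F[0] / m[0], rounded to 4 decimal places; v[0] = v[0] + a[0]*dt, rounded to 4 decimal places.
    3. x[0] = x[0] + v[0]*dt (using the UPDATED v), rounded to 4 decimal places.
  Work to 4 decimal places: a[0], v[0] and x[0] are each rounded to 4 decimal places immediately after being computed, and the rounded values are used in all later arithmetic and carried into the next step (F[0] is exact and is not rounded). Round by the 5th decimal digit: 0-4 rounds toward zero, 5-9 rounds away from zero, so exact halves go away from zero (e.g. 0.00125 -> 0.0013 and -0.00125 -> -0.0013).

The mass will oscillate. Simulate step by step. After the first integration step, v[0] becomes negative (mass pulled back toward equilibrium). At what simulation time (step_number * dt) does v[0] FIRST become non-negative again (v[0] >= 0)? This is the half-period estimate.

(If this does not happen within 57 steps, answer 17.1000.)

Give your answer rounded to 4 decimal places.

Answer: 2.1000

Derivation:
Step 0: x=[6.6000] v=[0.0000]
Step 1: x=[6.4320] v=[-0.5600]
Step 2: x=[6.1363] v=[-0.9856]
Step 3: x=[5.7839] v=[-1.1746]
Step 4: x=[5.4594] v=[-1.0817]
Step 5: x=[5.2406] v=[-0.7292]
Step 6: x=[5.1801] v=[-0.2017]
Step 7: x=[5.2924] v=[0.3742]
First v>=0 after going negative at step 7, time=2.1000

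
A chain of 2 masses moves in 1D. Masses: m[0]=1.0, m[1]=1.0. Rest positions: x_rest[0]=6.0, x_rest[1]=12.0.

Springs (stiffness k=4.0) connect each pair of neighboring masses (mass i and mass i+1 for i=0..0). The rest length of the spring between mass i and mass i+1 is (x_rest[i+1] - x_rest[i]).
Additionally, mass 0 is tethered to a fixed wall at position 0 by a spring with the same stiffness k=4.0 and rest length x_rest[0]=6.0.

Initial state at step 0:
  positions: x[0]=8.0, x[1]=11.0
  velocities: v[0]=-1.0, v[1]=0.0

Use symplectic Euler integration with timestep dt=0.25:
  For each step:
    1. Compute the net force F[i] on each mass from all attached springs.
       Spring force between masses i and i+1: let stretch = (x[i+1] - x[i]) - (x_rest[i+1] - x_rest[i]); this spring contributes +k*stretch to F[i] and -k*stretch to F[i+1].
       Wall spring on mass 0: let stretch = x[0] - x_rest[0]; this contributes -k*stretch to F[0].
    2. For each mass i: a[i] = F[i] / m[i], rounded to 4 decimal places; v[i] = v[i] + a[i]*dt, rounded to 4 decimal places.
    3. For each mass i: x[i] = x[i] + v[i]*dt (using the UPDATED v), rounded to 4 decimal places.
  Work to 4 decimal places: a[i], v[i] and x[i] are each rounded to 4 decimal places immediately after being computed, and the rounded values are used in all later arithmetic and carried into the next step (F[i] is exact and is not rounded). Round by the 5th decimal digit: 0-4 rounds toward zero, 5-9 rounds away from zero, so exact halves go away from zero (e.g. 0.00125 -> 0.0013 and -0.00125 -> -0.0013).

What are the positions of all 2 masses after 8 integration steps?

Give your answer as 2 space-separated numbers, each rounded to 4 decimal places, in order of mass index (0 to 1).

Answer: 7.1258 10.7850

Derivation:
Step 0: x=[8.0000 11.0000] v=[-1.0000 0.0000]
Step 1: x=[6.5000 11.7500] v=[-6.0000 3.0000]
Step 2: x=[4.6875 12.6875] v=[-7.2500 3.7500]
Step 3: x=[3.7031 13.1250] v=[-3.9375 1.7500]
Step 4: x=[4.1484 12.7070] v=[1.7813 -1.6719]
Step 5: x=[5.6963 11.6494] v=[6.1915 -4.2305]
Step 6: x=[7.3084 10.6035] v=[6.4483 -4.1836]
Step 7: x=[7.9172 10.2338] v=[2.4350 -1.4787]
Step 8: x=[7.1258 10.7850] v=[-3.1656 2.2047]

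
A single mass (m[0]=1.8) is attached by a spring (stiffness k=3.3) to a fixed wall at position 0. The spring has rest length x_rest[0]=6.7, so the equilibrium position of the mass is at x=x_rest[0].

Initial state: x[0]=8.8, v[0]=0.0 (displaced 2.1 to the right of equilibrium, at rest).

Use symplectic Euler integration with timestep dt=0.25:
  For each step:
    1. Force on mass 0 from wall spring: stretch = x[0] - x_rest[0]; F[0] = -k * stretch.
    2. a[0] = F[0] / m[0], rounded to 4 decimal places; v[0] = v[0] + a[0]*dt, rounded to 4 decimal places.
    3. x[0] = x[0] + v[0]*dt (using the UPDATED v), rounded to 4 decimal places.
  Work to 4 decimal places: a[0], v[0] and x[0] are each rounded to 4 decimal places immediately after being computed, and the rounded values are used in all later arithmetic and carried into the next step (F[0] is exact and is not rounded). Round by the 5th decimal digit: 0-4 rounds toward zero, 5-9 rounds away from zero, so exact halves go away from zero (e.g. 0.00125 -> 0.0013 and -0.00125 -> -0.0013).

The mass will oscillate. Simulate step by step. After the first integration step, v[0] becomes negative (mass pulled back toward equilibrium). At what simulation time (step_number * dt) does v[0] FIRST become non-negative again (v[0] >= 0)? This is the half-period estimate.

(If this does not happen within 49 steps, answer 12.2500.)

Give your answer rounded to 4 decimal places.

Answer: 2.5000

Derivation:
Step 0: x=[8.8000] v=[0.0000]
Step 1: x=[8.5594] v=[-0.9625]
Step 2: x=[8.1057] v=[-1.8147]
Step 3: x=[7.4910] v=[-2.4590]
Step 4: x=[6.7856] v=[-2.8216]
Step 5: x=[6.0704] v=[-2.8608]
Step 6: x=[5.4274] v=[-2.5722]
Step 7: x=[4.9302] v=[-1.9889]
Step 8: x=[4.6358] v=[-1.1778]
Step 9: x=[4.5779] v=[-0.2317]
Step 10: x=[4.7631] v=[0.7409]
First v>=0 after going negative at step 10, time=2.5000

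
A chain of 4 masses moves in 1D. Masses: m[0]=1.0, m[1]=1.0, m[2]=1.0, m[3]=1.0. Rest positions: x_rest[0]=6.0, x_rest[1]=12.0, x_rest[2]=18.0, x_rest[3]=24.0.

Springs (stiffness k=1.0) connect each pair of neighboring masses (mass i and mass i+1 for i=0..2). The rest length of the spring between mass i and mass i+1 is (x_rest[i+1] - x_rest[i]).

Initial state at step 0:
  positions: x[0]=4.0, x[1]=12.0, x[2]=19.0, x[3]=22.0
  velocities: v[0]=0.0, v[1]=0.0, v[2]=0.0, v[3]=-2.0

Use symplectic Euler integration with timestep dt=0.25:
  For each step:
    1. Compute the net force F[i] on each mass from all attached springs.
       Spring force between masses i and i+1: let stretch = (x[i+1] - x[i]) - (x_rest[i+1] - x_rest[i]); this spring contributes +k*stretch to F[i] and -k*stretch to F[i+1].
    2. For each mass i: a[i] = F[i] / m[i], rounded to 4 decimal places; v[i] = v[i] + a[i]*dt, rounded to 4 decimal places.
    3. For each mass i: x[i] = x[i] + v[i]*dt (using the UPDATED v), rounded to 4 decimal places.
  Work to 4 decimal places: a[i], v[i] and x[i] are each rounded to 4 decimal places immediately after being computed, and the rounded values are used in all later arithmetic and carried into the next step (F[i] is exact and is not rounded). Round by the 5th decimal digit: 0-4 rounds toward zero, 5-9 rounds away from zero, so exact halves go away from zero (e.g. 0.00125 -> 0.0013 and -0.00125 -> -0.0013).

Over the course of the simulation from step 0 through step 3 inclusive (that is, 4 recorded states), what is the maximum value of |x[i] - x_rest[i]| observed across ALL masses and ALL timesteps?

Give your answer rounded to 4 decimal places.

Step 0: x=[4.0000 12.0000 19.0000 22.0000] v=[0.0000 0.0000 0.0000 -2.0000]
Step 1: x=[4.1250 11.9375 18.7500 21.6875] v=[0.5000 -0.2500 -1.0000 -1.2500]
Step 2: x=[4.3633 11.8125 18.2578 21.5664] v=[0.9531 -0.5000 -1.9688 -0.4844]
Step 3: x=[4.6922 11.6248 17.5696 21.6135] v=[1.3154 -0.7510 -2.7530 0.1885]
Max displacement = 2.4336

Answer: 2.4336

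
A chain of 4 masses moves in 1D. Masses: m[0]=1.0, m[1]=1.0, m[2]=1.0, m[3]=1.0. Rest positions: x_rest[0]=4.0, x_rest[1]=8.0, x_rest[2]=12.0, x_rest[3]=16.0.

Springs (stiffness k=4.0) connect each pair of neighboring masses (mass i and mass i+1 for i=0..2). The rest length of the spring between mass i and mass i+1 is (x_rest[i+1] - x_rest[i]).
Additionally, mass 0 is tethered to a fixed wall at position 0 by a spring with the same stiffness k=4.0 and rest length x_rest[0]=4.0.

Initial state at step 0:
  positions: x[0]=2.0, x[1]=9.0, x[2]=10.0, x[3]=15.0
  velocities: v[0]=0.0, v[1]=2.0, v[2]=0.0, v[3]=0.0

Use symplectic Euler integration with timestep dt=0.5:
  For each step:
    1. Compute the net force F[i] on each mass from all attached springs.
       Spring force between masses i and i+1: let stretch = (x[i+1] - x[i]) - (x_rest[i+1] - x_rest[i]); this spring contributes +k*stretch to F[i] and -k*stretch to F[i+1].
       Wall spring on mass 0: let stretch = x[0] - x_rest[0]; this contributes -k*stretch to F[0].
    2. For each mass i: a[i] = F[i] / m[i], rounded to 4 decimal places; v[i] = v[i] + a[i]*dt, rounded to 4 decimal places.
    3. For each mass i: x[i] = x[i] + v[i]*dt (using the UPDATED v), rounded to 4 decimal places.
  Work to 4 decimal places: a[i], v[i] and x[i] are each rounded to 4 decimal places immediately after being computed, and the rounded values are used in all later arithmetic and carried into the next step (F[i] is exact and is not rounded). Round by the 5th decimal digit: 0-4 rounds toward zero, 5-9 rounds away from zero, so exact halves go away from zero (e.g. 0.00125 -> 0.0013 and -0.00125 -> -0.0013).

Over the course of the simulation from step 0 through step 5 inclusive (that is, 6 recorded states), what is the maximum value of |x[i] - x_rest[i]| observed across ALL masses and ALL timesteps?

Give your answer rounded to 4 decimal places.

Answer: 4.0000

Derivation:
Step 0: x=[2.0000 9.0000 10.0000 15.0000] v=[0.0000 2.0000 0.0000 0.0000]
Step 1: x=[7.0000 4.0000 14.0000 14.0000] v=[10.0000 -10.0000 8.0000 -2.0000]
Step 2: x=[2.0000 12.0000 8.0000 17.0000] v=[-10.0000 16.0000 -12.0000 6.0000]
Step 3: x=[5.0000 6.0000 15.0000 15.0000] v=[6.0000 -12.0000 14.0000 -4.0000]
Step 4: x=[4.0000 8.0000 13.0000 17.0000] v=[-2.0000 4.0000 -4.0000 4.0000]
Step 5: x=[3.0000 11.0000 10.0000 19.0000] v=[-2.0000 6.0000 -6.0000 4.0000]
Max displacement = 4.0000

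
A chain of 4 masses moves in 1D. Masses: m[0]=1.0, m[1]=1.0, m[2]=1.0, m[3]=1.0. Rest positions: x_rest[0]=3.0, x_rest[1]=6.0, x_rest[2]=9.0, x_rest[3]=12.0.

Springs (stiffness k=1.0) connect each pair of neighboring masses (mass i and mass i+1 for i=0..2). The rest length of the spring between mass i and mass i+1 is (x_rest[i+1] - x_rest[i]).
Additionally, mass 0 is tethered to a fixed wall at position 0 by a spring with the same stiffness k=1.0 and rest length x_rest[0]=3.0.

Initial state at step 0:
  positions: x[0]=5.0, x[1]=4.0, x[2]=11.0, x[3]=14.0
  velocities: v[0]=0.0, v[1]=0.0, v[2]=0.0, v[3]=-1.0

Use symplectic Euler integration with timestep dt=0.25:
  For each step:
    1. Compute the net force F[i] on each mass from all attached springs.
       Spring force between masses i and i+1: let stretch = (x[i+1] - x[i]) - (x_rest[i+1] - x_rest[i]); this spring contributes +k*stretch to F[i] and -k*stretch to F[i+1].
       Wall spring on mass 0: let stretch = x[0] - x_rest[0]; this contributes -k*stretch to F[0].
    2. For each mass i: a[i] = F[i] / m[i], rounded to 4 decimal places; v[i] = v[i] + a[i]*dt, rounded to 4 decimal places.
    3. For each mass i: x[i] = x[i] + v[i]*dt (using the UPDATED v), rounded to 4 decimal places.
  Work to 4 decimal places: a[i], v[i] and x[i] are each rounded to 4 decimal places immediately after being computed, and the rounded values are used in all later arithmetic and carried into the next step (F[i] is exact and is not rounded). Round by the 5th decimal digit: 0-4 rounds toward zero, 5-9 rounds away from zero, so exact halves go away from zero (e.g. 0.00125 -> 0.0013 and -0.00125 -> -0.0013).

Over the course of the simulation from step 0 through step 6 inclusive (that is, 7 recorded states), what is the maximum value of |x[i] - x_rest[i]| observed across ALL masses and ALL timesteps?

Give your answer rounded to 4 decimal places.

Answer: 2.9531

Derivation:
Step 0: x=[5.0000 4.0000 11.0000 14.0000] v=[0.0000 0.0000 0.0000 -1.0000]
Step 1: x=[4.6250 4.5000 10.7500 13.7500] v=[-1.5000 2.0000 -1.0000 -1.0000]
Step 2: x=[3.9531 5.3985 10.2969 13.5000] v=[-2.6875 3.5938 -1.8125 -1.0000]
Step 3: x=[3.1245 6.5128 9.7378 13.2373] v=[-3.3144 4.4571 -2.2363 -1.0508]
Step 4: x=[2.3124 7.6169 9.1959 12.9434] v=[-3.2485 4.4163 -2.1677 -1.1757]
Step 5: x=[1.6873 8.4881 8.7895 12.6028] v=[-2.5005 3.4849 -1.6256 -1.3626]
Step 6: x=[1.3818 8.9531 8.6026 12.2113] v=[-1.2221 1.8601 -0.7476 -1.5659]
Max displacement = 2.9531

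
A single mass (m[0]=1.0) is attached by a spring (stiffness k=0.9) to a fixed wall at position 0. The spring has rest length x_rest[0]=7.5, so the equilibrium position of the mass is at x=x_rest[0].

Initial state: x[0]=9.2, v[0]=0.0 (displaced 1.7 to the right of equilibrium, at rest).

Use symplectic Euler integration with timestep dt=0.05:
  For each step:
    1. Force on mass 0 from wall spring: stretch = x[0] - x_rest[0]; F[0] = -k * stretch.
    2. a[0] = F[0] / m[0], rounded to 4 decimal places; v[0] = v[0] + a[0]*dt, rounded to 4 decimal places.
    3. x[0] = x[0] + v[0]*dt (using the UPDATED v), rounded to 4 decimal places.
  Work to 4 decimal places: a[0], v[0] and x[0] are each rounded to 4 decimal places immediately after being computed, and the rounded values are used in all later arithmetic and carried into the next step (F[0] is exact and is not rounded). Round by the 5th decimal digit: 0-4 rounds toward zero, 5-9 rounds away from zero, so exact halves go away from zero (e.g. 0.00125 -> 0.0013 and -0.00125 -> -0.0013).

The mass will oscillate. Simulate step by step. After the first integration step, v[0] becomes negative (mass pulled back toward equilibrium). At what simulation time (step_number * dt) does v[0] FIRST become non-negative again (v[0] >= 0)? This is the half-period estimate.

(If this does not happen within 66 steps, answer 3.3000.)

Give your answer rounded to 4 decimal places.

Step 0: x=[9.2000] v=[0.0000]
Step 1: x=[9.1962] v=[-0.0765]
Step 2: x=[9.1886] v=[-0.1528]
Step 3: x=[9.1772] v=[-0.2288]
Step 4: x=[9.1620] v=[-0.3043]
Step 5: x=[9.1430] v=[-0.3791]
Step 6: x=[9.1204] v=[-0.4530]
Step 7: x=[9.0941] v=[-0.5259]
Step 8: x=[9.0642] v=[-0.5976]
Step 9: x=[9.0308] v=[-0.6680]
Step 10: x=[8.9940] v=[-0.7369]
Step 11: x=[8.9538] v=[-0.8041]
Step 12: x=[8.9103] v=[-0.8695]
Step 13: x=[8.8637] v=[-0.9330]
Step 14: x=[8.8140] v=[-0.9944]
Step 15: x=[8.7613] v=[-1.0535]
Step 16: x=[8.7058] v=[-1.1103]
Step 17: x=[8.6476] v=[-1.1646]
Step 18: x=[8.5868] v=[-1.2162]
Step 19: x=[8.5235] v=[-1.2651]
Step 20: x=[8.4579] v=[-1.3112]
Step 21: x=[8.3902] v=[-1.3543]
Step 22: x=[8.3205] v=[-1.3944]
Step 23: x=[8.2489] v=[-1.4313]
Step 24: x=[8.1757] v=[-1.4650]
Step 25: x=[8.1009] v=[-1.4954]
Step 26: x=[8.0248] v=[-1.5224]
Step 27: x=[7.9475] v=[-1.5460]
Step 28: x=[7.8692] v=[-1.5661]
Step 29: x=[7.7901] v=[-1.5827]
Step 30: x=[7.7103] v=[-1.5958]
Step 31: x=[7.6300] v=[-1.6053]
Step 32: x=[7.5494] v=[-1.6112]
Step 33: x=[7.4687] v=[-1.6134]
Step 34: x=[7.3881] v=[-1.6120]
Step 35: x=[7.3078] v=[-1.6070]
Step 36: x=[7.2279] v=[-1.5984]
Step 37: x=[7.1486] v=[-1.5862]
Step 38: x=[7.0701] v=[-1.5704]
Step 39: x=[6.9925] v=[-1.5511]
Step 40: x=[6.9161] v=[-1.5283]
Step 41: x=[6.8410] v=[-1.5020]
Step 42: x=[6.7674] v=[-1.4723]
Step 43: x=[6.6954] v=[-1.4393]
Step 44: x=[6.6252] v=[-1.4031]
Step 45: x=[6.5570] v=[-1.3637]
Step 46: x=[6.4909] v=[-1.3213]
Step 47: x=[6.4271] v=[-1.2759]
Step 48: x=[6.3657] v=[-1.2276]
Step 49: x=[6.3069] v=[-1.1766]
Step 50: x=[6.2508] v=[-1.1229]
Step 51: x=[6.1975] v=[-1.0667]
Step 52: x=[6.1471] v=[-1.0081]
Step 53: x=[6.0997] v=[-0.9472]
Step 54: x=[6.0555] v=[-0.8842]
Step 55: x=[6.0145] v=[-0.8192]
Step 56: x=[5.9769] v=[-0.7524]
Step 57: x=[5.9427] v=[-0.6839]
Step 58: x=[5.9120] v=[-0.6138]
Step 59: x=[5.8849] v=[-0.5423]
Step 60: x=[5.8614] v=[-0.4696]
Step 61: x=[5.8416] v=[-0.3959]
Step 62: x=[5.8255] v=[-0.3213]
Step 63: x=[5.8132] v=[-0.2459]
Step 64: x=[5.8047] v=[-0.1700]
Step 65: x=[5.8000] v=[-0.0937]
Step 66: x=[5.7991] v=[-0.0172]
v[0] did not become non-negative within 66 steps; using fallback time=3.3000

Answer: 3.3000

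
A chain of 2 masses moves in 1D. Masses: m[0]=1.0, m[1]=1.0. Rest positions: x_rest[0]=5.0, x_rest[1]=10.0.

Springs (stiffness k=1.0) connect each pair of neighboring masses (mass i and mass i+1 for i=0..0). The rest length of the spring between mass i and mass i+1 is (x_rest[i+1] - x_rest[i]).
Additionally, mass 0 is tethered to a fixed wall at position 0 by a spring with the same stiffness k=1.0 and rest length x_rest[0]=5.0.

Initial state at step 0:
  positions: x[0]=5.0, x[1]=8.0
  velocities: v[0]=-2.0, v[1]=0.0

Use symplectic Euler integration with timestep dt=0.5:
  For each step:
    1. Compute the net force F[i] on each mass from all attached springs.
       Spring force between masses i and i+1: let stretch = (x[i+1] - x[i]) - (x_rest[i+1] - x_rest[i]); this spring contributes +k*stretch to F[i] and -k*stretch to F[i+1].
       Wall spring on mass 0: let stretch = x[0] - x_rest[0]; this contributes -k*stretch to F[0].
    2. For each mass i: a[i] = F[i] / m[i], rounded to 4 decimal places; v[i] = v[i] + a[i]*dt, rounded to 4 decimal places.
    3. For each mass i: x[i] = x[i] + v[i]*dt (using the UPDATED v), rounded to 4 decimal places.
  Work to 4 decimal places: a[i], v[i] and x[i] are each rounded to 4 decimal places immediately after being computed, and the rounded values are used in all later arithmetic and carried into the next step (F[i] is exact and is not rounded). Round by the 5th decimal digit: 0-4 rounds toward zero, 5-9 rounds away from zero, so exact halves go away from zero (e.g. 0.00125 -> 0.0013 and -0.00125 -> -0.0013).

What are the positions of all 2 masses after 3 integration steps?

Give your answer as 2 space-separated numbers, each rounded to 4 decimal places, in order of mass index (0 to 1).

Step 0: x=[5.0000 8.0000] v=[-2.0000 0.0000]
Step 1: x=[3.5000 8.5000] v=[-3.0000 1.0000]
Step 2: x=[2.3750 9.0000] v=[-2.2500 1.0000]
Step 3: x=[2.3125 9.0938] v=[-0.1250 0.1875]

Answer: 2.3125 9.0938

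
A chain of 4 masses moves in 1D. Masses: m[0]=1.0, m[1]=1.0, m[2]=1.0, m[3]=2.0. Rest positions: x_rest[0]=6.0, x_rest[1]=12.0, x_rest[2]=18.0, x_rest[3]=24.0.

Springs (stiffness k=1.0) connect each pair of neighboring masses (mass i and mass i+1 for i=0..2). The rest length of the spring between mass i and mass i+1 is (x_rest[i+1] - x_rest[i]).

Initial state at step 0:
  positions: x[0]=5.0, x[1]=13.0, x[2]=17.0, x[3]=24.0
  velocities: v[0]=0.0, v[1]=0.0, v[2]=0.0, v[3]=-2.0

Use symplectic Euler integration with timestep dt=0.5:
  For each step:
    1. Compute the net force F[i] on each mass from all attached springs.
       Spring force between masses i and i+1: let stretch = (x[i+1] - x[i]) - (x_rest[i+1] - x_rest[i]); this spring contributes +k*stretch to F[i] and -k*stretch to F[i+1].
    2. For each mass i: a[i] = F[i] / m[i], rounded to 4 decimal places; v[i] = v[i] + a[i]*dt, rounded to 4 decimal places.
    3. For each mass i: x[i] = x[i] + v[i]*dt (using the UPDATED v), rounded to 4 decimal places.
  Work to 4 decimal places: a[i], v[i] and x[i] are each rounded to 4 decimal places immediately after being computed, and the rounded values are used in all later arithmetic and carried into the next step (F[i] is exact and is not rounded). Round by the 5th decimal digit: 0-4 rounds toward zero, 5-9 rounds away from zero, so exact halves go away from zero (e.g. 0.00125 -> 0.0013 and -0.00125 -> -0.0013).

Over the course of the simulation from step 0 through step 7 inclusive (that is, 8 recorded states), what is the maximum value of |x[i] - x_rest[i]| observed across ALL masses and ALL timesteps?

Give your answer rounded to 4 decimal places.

Answer: 4.4890

Derivation:
Step 0: x=[5.0000 13.0000 17.0000 24.0000] v=[0.0000 0.0000 0.0000 -2.0000]
Step 1: x=[5.5000 12.0000 17.7500 22.8750] v=[1.0000 -2.0000 1.5000 -2.2500]
Step 2: x=[6.1250 10.8125 18.3438 21.8594] v=[1.2500 -2.3750 1.1875 -2.0313]
Step 3: x=[6.4219 10.3360 17.9336 21.1543] v=[0.5938 -0.9531 -0.8204 -1.4102]
Step 4: x=[6.1973 10.7804 16.4292 20.7966] v=[-0.4492 0.8887 -3.0089 -0.7154]
Step 5: x=[5.6185 11.4912 14.6044 20.6430] v=[-1.1577 1.4216 -3.6496 -0.3073]
Step 6: x=[5.0078 11.5122 13.5110 20.4845] v=[-1.2214 0.0419 -2.1869 -0.3170]
Step 7: x=[4.5232 10.4068 13.6613 20.2043] v=[-0.9692 -2.2109 0.3005 -0.5604]
Max displacement = 4.4890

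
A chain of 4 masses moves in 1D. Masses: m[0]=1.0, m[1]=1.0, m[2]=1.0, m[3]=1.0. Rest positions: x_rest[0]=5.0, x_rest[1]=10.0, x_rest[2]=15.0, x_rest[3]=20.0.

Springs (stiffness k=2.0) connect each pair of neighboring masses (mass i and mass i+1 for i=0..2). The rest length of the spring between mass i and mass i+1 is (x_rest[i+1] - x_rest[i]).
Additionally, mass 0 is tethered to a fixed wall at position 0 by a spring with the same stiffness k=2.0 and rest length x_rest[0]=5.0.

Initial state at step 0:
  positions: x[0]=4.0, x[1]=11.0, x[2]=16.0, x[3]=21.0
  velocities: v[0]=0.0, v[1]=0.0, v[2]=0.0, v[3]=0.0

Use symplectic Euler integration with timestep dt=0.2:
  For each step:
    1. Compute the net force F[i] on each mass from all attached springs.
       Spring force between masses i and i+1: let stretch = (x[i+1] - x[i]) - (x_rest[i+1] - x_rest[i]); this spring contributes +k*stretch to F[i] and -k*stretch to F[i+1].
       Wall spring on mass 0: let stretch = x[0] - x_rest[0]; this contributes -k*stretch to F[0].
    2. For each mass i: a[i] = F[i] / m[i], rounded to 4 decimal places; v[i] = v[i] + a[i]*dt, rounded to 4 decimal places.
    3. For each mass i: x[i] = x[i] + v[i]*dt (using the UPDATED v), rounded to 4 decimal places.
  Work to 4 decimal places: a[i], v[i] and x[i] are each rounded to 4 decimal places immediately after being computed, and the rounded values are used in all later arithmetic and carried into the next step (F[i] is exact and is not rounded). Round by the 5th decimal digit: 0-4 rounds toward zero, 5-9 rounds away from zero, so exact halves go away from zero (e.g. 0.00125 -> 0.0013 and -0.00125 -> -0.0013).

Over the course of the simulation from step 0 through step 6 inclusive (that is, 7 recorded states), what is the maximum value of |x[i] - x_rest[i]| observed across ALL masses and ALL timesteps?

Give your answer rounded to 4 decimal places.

Answer: 1.3240

Derivation:
Step 0: x=[4.0000 11.0000 16.0000 21.0000] v=[0.0000 0.0000 0.0000 0.0000]
Step 1: x=[4.2400 10.8400 16.0000 21.0000] v=[1.2000 -0.8000 0.0000 0.0000]
Step 2: x=[4.6688 10.5648 15.9872 21.0000] v=[2.1440 -1.3760 -0.0640 0.0000]
Step 3: x=[5.1958 10.2517 15.9416 20.9990] v=[2.6349 -1.5654 -0.2278 -0.0051]
Step 4: x=[5.7116 9.9893 15.8454 20.9934] v=[2.5789 -1.3118 -0.4808 -0.0281]
Step 5: x=[6.1127 9.8532 15.6926 20.9759] v=[2.0053 -0.6804 -0.7640 -0.0873]
Step 6: x=[6.3240 9.8850 15.4953 20.9358] v=[1.0564 0.1592 -0.9864 -0.2006]
Max displacement = 1.3240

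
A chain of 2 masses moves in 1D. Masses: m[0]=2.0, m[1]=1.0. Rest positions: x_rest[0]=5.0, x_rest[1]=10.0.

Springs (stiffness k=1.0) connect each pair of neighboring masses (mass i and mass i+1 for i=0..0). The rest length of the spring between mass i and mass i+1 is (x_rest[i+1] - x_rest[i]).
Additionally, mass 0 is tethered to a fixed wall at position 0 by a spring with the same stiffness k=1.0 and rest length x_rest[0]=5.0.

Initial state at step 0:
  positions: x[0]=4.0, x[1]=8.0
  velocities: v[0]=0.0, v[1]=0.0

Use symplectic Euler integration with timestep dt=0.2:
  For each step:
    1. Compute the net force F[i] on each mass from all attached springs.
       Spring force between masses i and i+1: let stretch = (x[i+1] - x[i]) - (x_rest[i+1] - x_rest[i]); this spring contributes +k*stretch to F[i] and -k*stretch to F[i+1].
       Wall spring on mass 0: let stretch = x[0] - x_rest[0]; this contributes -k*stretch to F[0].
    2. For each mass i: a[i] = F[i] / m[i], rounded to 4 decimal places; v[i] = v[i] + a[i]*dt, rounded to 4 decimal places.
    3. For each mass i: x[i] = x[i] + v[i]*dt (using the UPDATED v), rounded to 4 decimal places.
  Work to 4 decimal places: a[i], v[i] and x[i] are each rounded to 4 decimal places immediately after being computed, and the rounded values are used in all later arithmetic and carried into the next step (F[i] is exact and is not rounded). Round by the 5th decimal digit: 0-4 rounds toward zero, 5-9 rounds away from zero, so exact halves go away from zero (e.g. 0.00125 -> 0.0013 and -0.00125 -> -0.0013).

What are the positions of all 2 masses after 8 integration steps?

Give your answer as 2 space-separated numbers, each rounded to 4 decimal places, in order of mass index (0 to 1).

Answer: 4.1406 9.1455

Derivation:
Step 0: x=[4.0000 8.0000] v=[0.0000 0.0000]
Step 1: x=[4.0000 8.0400] v=[0.0000 0.2000]
Step 2: x=[4.0008 8.1184] v=[0.0040 0.3920]
Step 3: x=[4.0039 8.2321] v=[0.0157 0.5685]
Step 4: x=[4.0115 8.3767] v=[0.0381 0.7229]
Step 5: x=[4.0262 8.5467] v=[0.0735 0.8499]
Step 6: x=[4.0508 8.7359] v=[0.1229 0.9458]
Step 7: x=[4.0881 8.9377] v=[0.1863 1.0088]
Step 8: x=[4.1406 9.1455] v=[0.2625 1.0389]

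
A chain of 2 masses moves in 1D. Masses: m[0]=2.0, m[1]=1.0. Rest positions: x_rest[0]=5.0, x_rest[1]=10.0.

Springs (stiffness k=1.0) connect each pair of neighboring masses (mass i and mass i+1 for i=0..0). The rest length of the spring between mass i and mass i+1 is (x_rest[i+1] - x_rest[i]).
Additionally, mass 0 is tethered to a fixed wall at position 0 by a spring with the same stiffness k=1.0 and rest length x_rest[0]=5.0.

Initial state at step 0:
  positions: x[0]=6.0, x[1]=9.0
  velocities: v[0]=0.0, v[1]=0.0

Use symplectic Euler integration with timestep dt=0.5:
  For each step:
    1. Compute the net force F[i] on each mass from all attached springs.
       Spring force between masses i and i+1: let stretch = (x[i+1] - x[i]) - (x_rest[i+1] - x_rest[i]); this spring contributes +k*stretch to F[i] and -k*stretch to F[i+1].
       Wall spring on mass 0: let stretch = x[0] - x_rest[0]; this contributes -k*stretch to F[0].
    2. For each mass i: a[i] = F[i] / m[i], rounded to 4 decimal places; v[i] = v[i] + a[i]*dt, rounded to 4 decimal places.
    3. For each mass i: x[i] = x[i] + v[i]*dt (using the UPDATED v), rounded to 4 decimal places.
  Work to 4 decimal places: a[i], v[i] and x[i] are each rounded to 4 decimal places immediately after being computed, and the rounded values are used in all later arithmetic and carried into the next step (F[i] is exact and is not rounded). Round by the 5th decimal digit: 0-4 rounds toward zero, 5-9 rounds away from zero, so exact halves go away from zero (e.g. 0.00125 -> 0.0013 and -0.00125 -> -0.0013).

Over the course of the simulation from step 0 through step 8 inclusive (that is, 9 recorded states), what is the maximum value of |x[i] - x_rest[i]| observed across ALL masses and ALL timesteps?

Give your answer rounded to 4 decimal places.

Answer: 1.3351

Derivation:
Step 0: x=[6.0000 9.0000] v=[0.0000 0.0000]
Step 1: x=[5.6250 9.5000] v=[-0.7500 1.0000]
Step 2: x=[5.0313 10.2813] v=[-1.1875 1.5625]
Step 3: x=[4.4649 11.0001] v=[-1.1328 1.4375]
Step 4: x=[4.1573 11.3351] v=[-0.6152 0.6699]
Step 5: x=[4.2273 11.1256] v=[0.1400 -0.4190]
Step 6: x=[4.6312 10.4415] v=[0.8078 -1.3682]
Step 7: x=[5.1825 9.5548] v=[1.1026 -1.7734]
Step 8: x=[5.6326 8.8250] v=[0.9001 -1.4596]
Max displacement = 1.3351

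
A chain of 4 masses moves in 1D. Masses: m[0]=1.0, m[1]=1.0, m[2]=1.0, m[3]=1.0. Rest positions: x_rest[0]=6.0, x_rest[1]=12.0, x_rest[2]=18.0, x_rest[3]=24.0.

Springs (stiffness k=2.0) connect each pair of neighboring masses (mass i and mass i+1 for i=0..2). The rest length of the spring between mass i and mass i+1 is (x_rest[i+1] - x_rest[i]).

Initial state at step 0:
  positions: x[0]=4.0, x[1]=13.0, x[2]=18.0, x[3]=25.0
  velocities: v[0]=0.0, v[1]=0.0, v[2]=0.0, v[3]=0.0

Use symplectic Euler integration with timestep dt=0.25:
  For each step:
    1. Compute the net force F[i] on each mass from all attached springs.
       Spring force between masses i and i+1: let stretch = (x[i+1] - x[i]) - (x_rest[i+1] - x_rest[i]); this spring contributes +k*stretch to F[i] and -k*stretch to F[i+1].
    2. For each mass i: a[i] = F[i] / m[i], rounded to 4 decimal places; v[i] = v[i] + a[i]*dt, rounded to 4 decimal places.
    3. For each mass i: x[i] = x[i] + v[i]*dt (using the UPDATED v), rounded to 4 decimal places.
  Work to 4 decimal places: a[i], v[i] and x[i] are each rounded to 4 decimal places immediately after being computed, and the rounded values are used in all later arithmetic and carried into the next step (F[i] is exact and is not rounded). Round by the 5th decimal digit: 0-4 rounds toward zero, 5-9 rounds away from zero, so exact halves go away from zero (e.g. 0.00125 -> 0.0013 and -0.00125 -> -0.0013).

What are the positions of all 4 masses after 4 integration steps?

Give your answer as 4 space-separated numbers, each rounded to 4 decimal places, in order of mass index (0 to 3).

Answer: 6.3677 10.5064 18.8257 24.3003

Derivation:
Step 0: x=[4.0000 13.0000 18.0000 25.0000] v=[0.0000 0.0000 0.0000 0.0000]
Step 1: x=[4.3750 12.5000 18.2500 24.8750] v=[1.5000 -2.0000 1.0000 -0.5000]
Step 2: x=[5.0156 11.7031 18.6094 24.6719] v=[2.5625 -3.1875 1.4375 -0.8125]
Step 3: x=[5.7422 10.9336 18.8633 24.4610] v=[2.9063 -3.0781 1.0156 -0.8438]
Step 4: x=[6.3677 10.5064 18.8257 24.3003] v=[2.5020 -1.7090 -0.1504 -0.6427]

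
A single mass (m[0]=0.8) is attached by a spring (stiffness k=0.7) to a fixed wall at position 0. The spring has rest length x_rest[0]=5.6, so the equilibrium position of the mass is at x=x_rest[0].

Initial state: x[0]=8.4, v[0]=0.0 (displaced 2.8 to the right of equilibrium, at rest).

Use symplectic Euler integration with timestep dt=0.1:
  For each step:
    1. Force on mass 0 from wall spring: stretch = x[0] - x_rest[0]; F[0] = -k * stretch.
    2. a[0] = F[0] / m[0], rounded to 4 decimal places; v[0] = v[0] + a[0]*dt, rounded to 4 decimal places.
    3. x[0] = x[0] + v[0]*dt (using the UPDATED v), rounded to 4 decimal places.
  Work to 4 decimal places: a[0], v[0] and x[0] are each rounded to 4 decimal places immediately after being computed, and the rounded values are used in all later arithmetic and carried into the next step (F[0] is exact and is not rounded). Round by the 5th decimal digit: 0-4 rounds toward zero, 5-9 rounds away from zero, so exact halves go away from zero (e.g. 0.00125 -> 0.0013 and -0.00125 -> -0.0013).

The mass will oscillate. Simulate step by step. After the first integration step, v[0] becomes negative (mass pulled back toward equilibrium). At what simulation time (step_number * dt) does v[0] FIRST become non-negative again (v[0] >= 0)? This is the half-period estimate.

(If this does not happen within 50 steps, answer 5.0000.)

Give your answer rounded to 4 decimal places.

Step 0: x=[8.4000] v=[0.0000]
Step 1: x=[8.3755] v=[-0.2450]
Step 2: x=[8.3267] v=[-0.4879]
Step 3: x=[8.2541] v=[-0.7265]
Step 4: x=[8.1582] v=[-0.9587]
Step 5: x=[8.0400] v=[-1.1825]
Step 6: x=[7.9004] v=[-1.3960]
Step 7: x=[7.7407] v=[-1.5973]
Step 8: x=[7.5622] v=[-1.7846]
Step 9: x=[7.3666] v=[-1.9563]
Step 10: x=[7.1555] v=[-2.1109]
Step 11: x=[6.9308] v=[-2.2470]
Step 12: x=[6.6945] v=[-2.3635]
Step 13: x=[6.4486] v=[-2.4593]
Step 14: x=[6.1952] v=[-2.5336]
Step 15: x=[5.9366] v=[-2.5857]
Step 16: x=[5.6751] v=[-2.6152]
Step 17: x=[5.4129] v=[-2.6218]
Step 18: x=[5.1524] v=[-2.6054]
Step 19: x=[4.8958] v=[-2.5662]
Step 20: x=[4.6453] v=[-2.5046]
Step 21: x=[4.4032] v=[-2.4211]
Step 22: x=[4.1716] v=[-2.3164]
Step 23: x=[3.9525] v=[-2.1914]
Step 24: x=[3.7478] v=[-2.0472]
Step 25: x=[3.5593] v=[-1.8851]
Step 26: x=[3.3887] v=[-1.7065]
Step 27: x=[3.2374] v=[-1.5130]
Step 28: x=[3.1068] v=[-1.3063]
Step 29: x=[2.9980] v=[-1.0881]
Step 30: x=[2.9120] v=[-0.8604]
Step 31: x=[2.8495] v=[-0.6252]
Step 32: x=[2.8111] v=[-0.3845]
Step 33: x=[2.7971] v=[-0.1405]
Step 34: x=[2.8076] v=[0.1048]
First v>=0 after going negative at step 34, time=3.4000

Answer: 3.4000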